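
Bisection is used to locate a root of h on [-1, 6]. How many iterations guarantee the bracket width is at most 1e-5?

Width after n steps is 7/2^n. Need 2^n ≥ 7/1e-5 = 700000.
2^19 = 524288 < 700000 ≤ 2^20 = 1048576, so n = 20.

20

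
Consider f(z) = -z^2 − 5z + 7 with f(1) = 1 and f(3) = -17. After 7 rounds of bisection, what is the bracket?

[1.125, 1.140625]

m = 2, f(m) = -7 (−); new bracket [1, 2]
m = 1.5, f(m) = -2.75 (−); new bracket [1, 1.5]
m = 1.25, f(m) = -0.8125 (−); new bracket [1, 1.25]
m = 1.125, f(m) = 0.1094 (+); new bracket [1.125, 1.25]
m = 1.1875, f(m) = -0.3477 (−); new bracket [1.125, 1.1875]
m = 1.15625, f(m) = -0.1182 (−); new bracket [1.125, 1.15625]
m = 1.140625, f(m) = -0.0042 (−); new bracket [1.125, 1.140625]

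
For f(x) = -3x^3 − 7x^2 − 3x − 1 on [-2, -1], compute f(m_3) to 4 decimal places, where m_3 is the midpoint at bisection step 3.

x = -1.5 gives f = -2.125, negative; keep [-2, -1.5]
x = -1.75 gives f = -1.109375, negative; keep [-2, -1.75]
x = -1.875 gives f = -0.208984, negative; keep [-2, -1.875]

-0.2090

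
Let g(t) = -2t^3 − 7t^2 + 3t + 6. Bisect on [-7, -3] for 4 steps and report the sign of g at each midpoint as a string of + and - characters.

++-+

t = -5 gives g = 66, positive; keep [-5, -3]
t = -4 gives g = 10, positive; keep [-4, -3]
t = -3.5 gives g = -4.5, negative; keep [-4, -3.5]
t = -3.75 gives g = 1.7812, positive; keep [-3.75, -3.5]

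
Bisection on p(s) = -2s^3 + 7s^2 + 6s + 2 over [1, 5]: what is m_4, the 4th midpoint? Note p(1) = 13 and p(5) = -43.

m = 3, p(m) = 29 (+); new bracket [3, 5]
m = 4, p(m) = 10 (+); new bracket [4, 5]
m = 4.5, p(m) = -11.5 (−); new bracket [4, 4.5]
m = 4.25, p(m) = 0.4062 (+); new bracket [4.25, 4.5]

4.25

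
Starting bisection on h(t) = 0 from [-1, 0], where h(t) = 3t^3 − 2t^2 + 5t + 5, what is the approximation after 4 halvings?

midpoint -0.5: h = 1.625 > 0 → [-1, -0.5]
midpoint -0.75: h = -1.140625 < 0 → [-0.75, -0.5]
midpoint -0.625: h = 0.361328 > 0 → [-0.75, -0.625]
midpoint -0.6875: h = -0.3577 < 0 → [-0.6875, -0.625]

-0.6875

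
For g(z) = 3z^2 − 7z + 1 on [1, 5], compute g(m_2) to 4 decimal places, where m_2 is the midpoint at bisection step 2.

z = 3 gives g = 7, positive; keep [1, 3]
z = 2 gives g = -1, negative; keep [2, 3]

-1.0000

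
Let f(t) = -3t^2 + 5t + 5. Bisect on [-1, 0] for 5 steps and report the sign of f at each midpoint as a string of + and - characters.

+-++-

m = -0.5, f(m) = 1.75 (+); new bracket [-1, -0.5]
m = -0.75, f(m) = -0.4375 (−); new bracket [-0.75, -0.5]
m = -0.625, f(m) = 0.703125 (+); new bracket [-0.75, -0.625]
m = -0.6875, f(m) = 0.1445 (+); new bracket [-0.75, -0.6875]
m = -0.71875, f(m) = -0.1436 (−); new bracket [-0.71875, -0.6875]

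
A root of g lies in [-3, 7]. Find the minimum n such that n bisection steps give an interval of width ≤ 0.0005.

15

Width after n steps is 10/2^n. Need 2^n ≥ 10/0.0005 = 20000.
2^14 = 16384 < 20000 ≤ 2^15 = 32768, so n = 15.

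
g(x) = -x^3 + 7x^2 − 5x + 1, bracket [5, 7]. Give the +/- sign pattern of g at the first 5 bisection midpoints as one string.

x = 6 gives g = 7, positive; keep [6, 7]
x = 6.5 gives g = -10.375, negative; keep [6, 6.5]
x = 6.25 gives g = -0.953125, negative; keep [6, 6.25]
x = 6.125 gives g = 3.2012, positive; keep [6.125, 6.25]
x = 6.1875 gives g = 1.1692, positive; keep [6.1875, 6.25]

+--++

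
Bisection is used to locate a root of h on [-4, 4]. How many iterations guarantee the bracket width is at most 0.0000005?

Width after n steps is 8/2^n. Need 2^n ≥ 8/0.0000005 = 16000000.
2^23 = 8388608 < 16000000 ≤ 2^24 = 16777216, so n = 24.

24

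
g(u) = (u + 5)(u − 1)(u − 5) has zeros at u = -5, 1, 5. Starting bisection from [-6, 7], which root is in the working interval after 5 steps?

midpoint 0.5: g = 12.375 > 0 → [-6, 0.5]
midpoint -2.75: g = 65.390625 > 0 → [-6, -2.75]
midpoint -4.375: g = 31.494141 > 0 → [-6, -4.375]
midpoint -5.1875: g = -11.8191 < 0 → [-5.1875, -4.375]
midpoint -4.78125: g = 12.3698 > 0 → [-5.1875, -4.78125]

-5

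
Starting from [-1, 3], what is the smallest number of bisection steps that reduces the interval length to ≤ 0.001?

Width after n steps is 4/2^n. Need 2^n ≥ 4/0.001 = 4000.
2^11 = 2048 < 4000 ≤ 2^12 = 4096, so n = 12.

12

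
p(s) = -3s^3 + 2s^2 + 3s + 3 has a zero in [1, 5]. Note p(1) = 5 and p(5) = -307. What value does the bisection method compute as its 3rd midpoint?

1.5

midpoint 3: p = -51 < 0 → [1, 3]
midpoint 2: p = -7 < 0 → [1, 2]
midpoint 1.5: p = 1.875 > 0 → [1.5, 2]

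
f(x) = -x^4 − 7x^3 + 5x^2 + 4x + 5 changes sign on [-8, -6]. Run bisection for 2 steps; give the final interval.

[-8, -7.5]

f(-7) = 222 > 0, so the root lies in [-8, -7]
f(-7.5) = 45.3125 > 0, so the root lies in [-8, -7.5]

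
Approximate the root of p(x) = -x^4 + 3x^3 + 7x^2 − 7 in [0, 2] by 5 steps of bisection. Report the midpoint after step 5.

0.9375

midpoint 1: p = 2 > 0 → [0, 1]
midpoint 0.5: p = -4.9375 < 0 → [0.5, 1]
midpoint 0.75: p = -2.113281 < 0 → [0.75, 1]
midpoint 0.875: p = -0.217 < 0 → [0.875, 1]
midpoint 0.9375: p = 0.8518 > 0 → [0.875, 0.9375]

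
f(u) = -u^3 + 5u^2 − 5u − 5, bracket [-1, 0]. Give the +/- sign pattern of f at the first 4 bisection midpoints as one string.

-++-

midpoint -0.5: f = -1.125 < 0 → [-1, -0.5]
midpoint -0.75: f = 1.984375 > 0 → [-0.75, -0.5]
midpoint -0.625: f = 0.322266 > 0 → [-0.625, -0.5]
midpoint -0.5625: f = -0.4275 < 0 → [-0.625, -0.5625]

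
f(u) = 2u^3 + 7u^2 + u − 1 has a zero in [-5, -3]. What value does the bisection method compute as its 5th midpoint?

-3.3125

midpoint -4: f = -21 < 0 → [-4, -3]
midpoint -3.5: f = -4.5 < 0 → [-3.5, -3]
midpoint -3.25: f = 1.03125 > 0 → [-3.5, -3.25]
midpoint -3.375: f = -1.5273 < 0 → [-3.375, -3.25]
midpoint -3.3125: f = -0.1978 < 0 → [-3.3125, -3.25]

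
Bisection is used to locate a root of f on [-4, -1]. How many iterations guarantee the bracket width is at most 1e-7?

25

Width after n steps is 3/2^n. Need 2^n ≥ 3/1e-7 = 30000000.
2^24 = 16777216 < 30000000 ≤ 2^25 = 33554432, so n = 25.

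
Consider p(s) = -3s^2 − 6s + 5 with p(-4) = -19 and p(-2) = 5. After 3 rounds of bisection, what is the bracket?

[-2.75, -2.5]

p(-3) = -4 < 0, so the root lies in [-3, -2]
p(-2.5) = 1.25 > 0, so the root lies in [-3, -2.5]
p(-2.75) = -1.1875 < 0, so the root lies in [-2.75, -2.5]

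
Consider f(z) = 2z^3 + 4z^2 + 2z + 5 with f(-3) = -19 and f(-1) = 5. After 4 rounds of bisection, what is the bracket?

[-2.125, -2]

f(-2) = 1 > 0, so the root lies in [-3, -2]
f(-2.5) = -6.25 < 0, so the root lies in [-2.5, -2]
f(-2.25) = -2.03125 < 0, so the root lies in [-2.25, -2]
f(-2.125) = -0.3789 < 0, so the root lies in [-2.125, -2]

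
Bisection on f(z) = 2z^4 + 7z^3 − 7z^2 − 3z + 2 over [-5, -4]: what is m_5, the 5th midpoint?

midpoint -4.5: f = 56 > 0 → [-4.5, -4]
midpoint -4.25: f = 3.460938 > 0 → [-4.25, -4]
midpoint -4.125: f = -16.997559 < 0 → [-4.25, -4.125]
midpoint -4.1875: f = -7.2195 < 0 → [-4.25, -4.1875]
midpoint -4.21875: f = -1.9945 < 0 → [-4.25, -4.21875]

-4.21875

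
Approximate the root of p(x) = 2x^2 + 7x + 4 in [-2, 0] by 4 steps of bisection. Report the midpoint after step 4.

p(-1) = -1 < 0, so the root lies in [-1, 0]
p(-0.5) = 1 > 0, so the root lies in [-1, -0.5]
p(-0.75) = -0.125 < 0, so the root lies in [-0.75, -0.5]
p(-0.625) = 0.4062 > 0, so the root lies in [-0.75, -0.625]

-0.625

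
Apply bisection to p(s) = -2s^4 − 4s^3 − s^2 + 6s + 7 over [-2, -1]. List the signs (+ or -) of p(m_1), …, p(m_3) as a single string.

-++

midpoint -1.5: p = -0.875 < 0 → [-1.5, -1]
midpoint -1.25: p = 0.867188 > 0 → [-1.5, -1.25]
midpoint -1.375: p = 0.108887 > 0 → [-1.5, -1.375]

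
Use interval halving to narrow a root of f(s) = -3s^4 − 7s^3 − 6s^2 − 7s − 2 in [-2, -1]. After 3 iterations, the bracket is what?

[-1.875, -1.75]

midpoint -1.5: f = 3.4375 > 0 → [-2, -1.5]
midpoint -1.75: f = 1.253906 > 0 → [-2, -1.75]
midpoint -1.875: f = -0.905029 < 0 → [-1.875, -1.75]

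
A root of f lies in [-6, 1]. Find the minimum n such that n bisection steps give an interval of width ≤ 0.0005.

Width after n steps is 7/2^n. Need 2^n ≥ 7/0.0005 = 14000.
2^13 = 8192 < 14000 ≤ 2^14 = 16384, so n = 14.

14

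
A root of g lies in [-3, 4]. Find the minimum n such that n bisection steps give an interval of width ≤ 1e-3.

13

Width after n steps is 7/2^n. Need 2^n ≥ 7/1e-3 = 7000.
2^12 = 4096 < 7000 ≤ 2^13 = 8192, so n = 13.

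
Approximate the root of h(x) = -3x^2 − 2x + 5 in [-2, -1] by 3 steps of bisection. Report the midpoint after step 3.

-1.625

midpoint -1.5: h = 1.25 > 0 → [-2, -1.5]
midpoint -1.75: h = -0.6875 < 0 → [-1.75, -1.5]
midpoint -1.625: h = 0.328125 > 0 → [-1.75, -1.625]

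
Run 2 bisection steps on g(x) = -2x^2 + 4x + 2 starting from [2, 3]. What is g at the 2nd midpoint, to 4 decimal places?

midpoint 2.5: g = -0.5 < 0 → [2, 2.5]
midpoint 2.25: g = 0.875 > 0 → [2.25, 2.5]

0.8750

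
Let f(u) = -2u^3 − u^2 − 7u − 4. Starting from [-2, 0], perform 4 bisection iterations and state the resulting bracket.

[-0.625, -0.5]

u = -1 gives f = 4, positive; keep [-1, 0]
u = -0.5 gives f = -0.5, negative; keep [-1, -0.5]
u = -0.75 gives f = 1.53125, positive; keep [-0.75, -0.5]
u = -0.625 gives f = 0.4727, positive; keep [-0.625, -0.5]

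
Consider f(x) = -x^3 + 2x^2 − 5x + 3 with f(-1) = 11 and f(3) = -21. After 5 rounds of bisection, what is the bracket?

[0.625, 0.75]

f(1) = -1 < 0, so the root lies in [-1, 1]
f(0) = 3 > 0, so the root lies in [0, 1]
f(0.5) = 0.875 > 0, so the root lies in [0.5, 1]
f(0.75) = -0.0469 < 0, so the root lies in [0.5, 0.75]
f(0.625) = 0.4121 > 0, so the root lies in [0.625, 0.75]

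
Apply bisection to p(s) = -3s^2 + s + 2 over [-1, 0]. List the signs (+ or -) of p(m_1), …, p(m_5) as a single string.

s = -0.5 gives p = 0.75, positive; keep [-1, -0.5]
s = -0.75 gives p = -0.4375, negative; keep [-0.75, -0.5]
s = -0.625 gives p = 0.203125, positive; keep [-0.75, -0.625]
s = -0.6875 gives p = -0.1055, negative; keep [-0.6875, -0.625]
s = -0.65625 gives p = 0.0518, positive; keep [-0.6875, -0.65625]

+-+-+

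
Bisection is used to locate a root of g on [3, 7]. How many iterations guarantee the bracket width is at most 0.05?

Width after n steps is 4/2^n. Need 2^n ≥ 4/0.05 = 80.
2^6 = 64 < 80 ≤ 2^7 = 128, so n = 7.

7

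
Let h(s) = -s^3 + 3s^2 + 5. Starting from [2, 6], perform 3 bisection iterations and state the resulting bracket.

[3, 3.5]

midpoint 4: h = -11 < 0 → [2, 4]
midpoint 3: h = 5 > 0 → [3, 4]
midpoint 3.5: h = -1.125 < 0 → [3, 3.5]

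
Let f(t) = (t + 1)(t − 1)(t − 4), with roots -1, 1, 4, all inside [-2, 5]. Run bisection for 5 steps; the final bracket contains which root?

t = 1.5 gives f = -3.125, negative; keep [1.5, 5]
t = 3.25 gives f = -7.171875, negative; keep [3.25, 5]
t = 4.125 gives f = 2.001953, positive; keep [3.25, 4.125]
t = 3.6875 gives f = -3.9368, negative; keep [3.6875, 4.125]
t = 3.90625 gives f = -1.3368, negative; keep [3.90625, 4.125]

4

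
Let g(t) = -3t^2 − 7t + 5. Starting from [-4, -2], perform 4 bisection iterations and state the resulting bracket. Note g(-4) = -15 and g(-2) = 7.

[-3, -2.875]

g(-3) = -1 < 0, so the root lies in [-3, -2]
g(-2.5) = 3.75 > 0, so the root lies in [-3, -2.5]
g(-2.75) = 1.5625 > 0, so the root lies in [-3, -2.75]
g(-2.875) = 0.3281 > 0, so the root lies in [-3, -2.875]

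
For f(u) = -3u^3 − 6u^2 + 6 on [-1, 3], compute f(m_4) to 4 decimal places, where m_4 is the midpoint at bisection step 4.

1.3594

f(1) = -3 < 0, so the root lies in [-1, 1]
f(0) = 6 > 0, so the root lies in [0, 1]
f(0.5) = 4.125 > 0, so the root lies in [0.5, 1]
f(0.75) = 1.3594 > 0, so the root lies in [0.75, 1]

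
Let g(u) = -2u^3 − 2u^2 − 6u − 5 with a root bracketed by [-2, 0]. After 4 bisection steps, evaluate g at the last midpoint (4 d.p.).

midpoint -1: g = 1 > 0 → [-1, 0]
midpoint -0.5: g = -2.25 < 0 → [-1, -0.5]
midpoint -0.75: g = -0.78125 < 0 → [-1, -0.75]
midpoint -0.875: g = 0.0586 > 0 → [-0.875, -0.75]

0.0586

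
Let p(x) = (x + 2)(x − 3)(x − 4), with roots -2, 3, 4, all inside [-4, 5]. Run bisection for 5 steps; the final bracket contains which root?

x = 0.5 gives p = 21.875, positive; keep [-4, 0.5]
x = -1.75 gives p = 6.828125, positive; keep [-4, -1.75]
x = -2.875 gives p = -35.341797, negative; keep [-2.875, -1.75]
x = -2.3125 gives p = -10.4797, negative; keep [-2.3125, -1.75]
x = -2.03125 gives p = -0.9483, negative; keep [-2.03125, -1.75]

-2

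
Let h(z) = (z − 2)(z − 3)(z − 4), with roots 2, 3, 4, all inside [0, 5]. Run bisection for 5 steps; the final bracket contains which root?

m = 2.5, h(m) = 0.375 (+); new bracket [0, 2.5]
m = 1.25, h(m) = -3.609375 (−); new bracket [1.25, 2.5]
m = 1.875, h(m) = -0.298828 (−); new bracket [1.875, 2.5]
m = 2.1875, h(m) = 0.2761 (+); new bracket [1.875, 2.1875]
m = 2.03125, h(m) = 0.0596 (+); new bracket [1.875, 2.03125]

2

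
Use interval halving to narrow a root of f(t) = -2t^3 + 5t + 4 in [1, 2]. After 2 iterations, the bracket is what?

t = 1.5 gives f = 4.75, positive; keep [1.5, 2]
t = 1.75 gives f = 2.03125, positive; keep [1.75, 2]

[1.75, 2]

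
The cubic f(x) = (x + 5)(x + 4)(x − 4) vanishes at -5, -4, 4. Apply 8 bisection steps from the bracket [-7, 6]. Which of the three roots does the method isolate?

f(-0.5) = -70.875 < 0, so the root lies in [-0.5, 6]
f(2.75) = -65.390625 < 0, so the root lies in [2.75, 6]
f(4.375) = 29.443359 > 0, so the root lies in [2.75, 4.375]
f(3.5625) = -28.3298 < 0, so the root lies in [3.5625, 4.375]
f(3.96875) = -2.2334 < 0, so the root lies in [3.96875, 4.375]
f(4.171875) = 12.8823 > 0, so the root lies in [3.96875, 4.171875]
f(4.0703125) = 5.1469 > 0, so the root lies in [3.96875, 4.0703125]
f(4.01953125) = 1.4127 > 0, so the root lies in [3.96875, 4.01953125]

4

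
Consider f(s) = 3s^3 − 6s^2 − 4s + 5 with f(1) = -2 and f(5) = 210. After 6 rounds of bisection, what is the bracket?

midpoint 3: f = 20 > 0 → [1, 3]
midpoint 2: f = -3 < 0 → [2, 3]
midpoint 2.5: f = 4.375 > 0 → [2, 2.5]
midpoint 2.25: f = -0.2031 < 0 → [2.25, 2.5]
midpoint 2.375: f = 1.8457 > 0 → [2.25, 2.375]
midpoint 2.3125: f = 0.7634 > 0 → [2.25, 2.3125]

[2.25, 2.3125]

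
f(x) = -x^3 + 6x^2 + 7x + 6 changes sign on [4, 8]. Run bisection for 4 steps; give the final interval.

[7, 7.25]

f(6) = 48 > 0, so the root lies in [6, 8]
f(7) = 6 > 0, so the root lies in [7, 8]
f(7.5) = -25.875 < 0, so the root lies in [7, 7.5]
f(7.25) = -8.9531 < 0, so the root lies in [7, 7.25]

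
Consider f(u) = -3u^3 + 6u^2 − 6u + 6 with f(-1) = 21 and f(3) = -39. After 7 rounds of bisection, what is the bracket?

[1.53125, 1.5625]

m = 1, f(m) = 3 (+); new bracket [1, 3]
m = 2, f(m) = -6 (−); new bracket [1, 2]
m = 1.5, f(m) = 0.375 (+); new bracket [1.5, 2]
m = 1.75, f(m) = -2.2031 (−); new bracket [1.5, 1.75]
m = 1.625, f(m) = -0.7793 (−); new bracket [1.5, 1.625]
m = 1.5625, f(m) = -0.1707 (−); new bracket [1.5, 1.5625]
m = 1.53125, f(m) = 0.1098 (+); new bracket [1.53125, 1.5625]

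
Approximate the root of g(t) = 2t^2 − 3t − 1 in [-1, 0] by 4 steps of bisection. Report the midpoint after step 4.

m = -0.5, g(m) = 1 (+); new bracket [-0.5, 0]
m = -0.25, g(m) = -0.125 (−); new bracket [-0.5, -0.25]
m = -0.375, g(m) = 0.40625 (+); new bracket [-0.375, -0.25]
m = -0.3125, g(m) = 0.1328 (+); new bracket [-0.3125, -0.25]

-0.3125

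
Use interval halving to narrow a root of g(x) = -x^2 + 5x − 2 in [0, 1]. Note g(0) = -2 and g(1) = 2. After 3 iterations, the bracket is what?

[0.375, 0.5]

m = 0.5, g(m) = 0.25 (+); new bracket [0, 0.5]
m = 0.25, g(m) = -0.8125 (−); new bracket [0.25, 0.5]
m = 0.375, g(m) = -0.265625 (−); new bracket [0.375, 0.5]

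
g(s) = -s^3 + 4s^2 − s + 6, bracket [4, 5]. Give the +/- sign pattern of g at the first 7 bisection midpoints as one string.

g(4.5) = -8.625 < 0, so the root lies in [4, 4.5]
g(4.25) = -2.765625 < 0, so the root lies in [4, 4.25]
g(4.125) = -0.251953 < 0, so the root lies in [4, 4.125]
g(4.0625) = 0.906 > 0, so the root lies in [4.0625, 4.125]
g(4.09375) = 0.3351 > 0, so the root lies in [4.09375, 4.125]
g(4.109375) = 0.0436 > 0, so the root lies in [4.109375, 4.125]
g(4.1171875) = -0.1037 < 0, so the root lies in [4.109375, 4.1171875]

---+++-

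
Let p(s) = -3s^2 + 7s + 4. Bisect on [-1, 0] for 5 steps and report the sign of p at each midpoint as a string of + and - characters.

s = -0.5 gives p = -0.25, negative; keep [-0.5, 0]
s = -0.25 gives p = 2.0625, positive; keep [-0.5, -0.25]
s = -0.375 gives p = 0.953125, positive; keep [-0.5, -0.375]
s = -0.4375 gives p = 0.3633, positive; keep [-0.5, -0.4375]
s = -0.46875 gives p = 0.0596, positive; keep [-0.5, -0.46875]

-++++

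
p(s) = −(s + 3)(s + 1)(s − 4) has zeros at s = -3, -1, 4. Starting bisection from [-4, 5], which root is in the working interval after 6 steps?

4

p(0.5) = 18.375 > 0, so the root lies in [0.5, 5]
p(2.75) = 26.953125 > 0, so the root lies in [2.75, 5]
p(3.875) = 4.189453 > 0, so the root lies in [3.875, 5]
p(4.4375) = -17.6931 < 0, so the root lies in [3.875, 4.4375]
p(4.15625) = -5.7655 < 0, so the root lies in [3.875, 4.15625]
p(4.015625) = -0.5498 < 0, so the root lies in [3.875, 4.015625]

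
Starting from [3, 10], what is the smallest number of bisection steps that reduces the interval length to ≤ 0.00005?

18

Width after n steps is 7/2^n. Need 2^n ≥ 7/0.00005 = 140000.
2^17 = 131072 < 140000 ≤ 2^18 = 262144, so n = 18.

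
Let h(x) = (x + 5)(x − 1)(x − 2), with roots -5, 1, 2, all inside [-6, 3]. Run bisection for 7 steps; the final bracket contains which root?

midpoint -1.5: h = 30.625 > 0 → [-6, -1.5]
midpoint -3.75: h = 34.140625 > 0 → [-6, -3.75]
midpoint -4.875: h = 5.048828 > 0 → [-6, -4.875]
midpoint -5.4375: h = -20.947 < 0 → [-5.4375, -4.875]
midpoint -5.15625: h = -6.8837 < 0 → [-5.15625, -4.875]
midpoint -5.015625: h = -0.6594 < 0 → [-5.015625, -4.875]
midpoint -4.9453125: h = 2.2582 > 0 → [-5.015625, -4.9453125]

-5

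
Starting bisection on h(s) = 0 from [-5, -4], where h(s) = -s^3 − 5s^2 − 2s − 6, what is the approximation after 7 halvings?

-4.8359375

m = -4.5, h(m) = -7.125 (−); new bracket [-5, -4.5]
m = -4.75, h(m) = -2.140625 (−); new bracket [-5, -4.75]
m = -4.875, h(m) = 0.779297 (+); new bracket [-4.875, -4.75]
m = -4.8125, h(m) = -0.7175 (−); new bracket [-4.875, -4.8125]
m = -4.84375, h(m) = 0.0216 (+); new bracket [-4.84375, -4.8125]
m = -4.828125, h(m) = -0.3503 (−); new bracket [-4.84375, -4.828125]
m = -4.8359375, h(m) = -0.1649 (−); new bracket [-4.84375, -4.8359375]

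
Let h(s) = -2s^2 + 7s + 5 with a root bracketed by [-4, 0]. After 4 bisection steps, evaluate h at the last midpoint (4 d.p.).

h(-2) = -17 < 0, so the root lies in [-2, 0]
h(-1) = -4 < 0, so the root lies in [-1, 0]
h(-0.5) = 1 > 0, so the root lies in [-1, -0.5]
h(-0.75) = -1.375 < 0, so the root lies in [-0.75, -0.5]

-1.3750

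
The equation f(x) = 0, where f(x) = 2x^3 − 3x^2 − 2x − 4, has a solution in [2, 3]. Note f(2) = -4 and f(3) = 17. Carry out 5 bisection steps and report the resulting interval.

x = 2.5 gives f = 3.5, positive; keep [2, 2.5]
x = 2.25 gives f = -0.90625, negative; keep [2.25, 2.5]
x = 2.375 gives f = 1.121094, positive; keep [2.25, 2.375]
x = 2.3125 gives f = 0.0649, positive; keep [2.25, 2.3125]
x = 2.28125 gives f = -0.4311, negative; keep [2.28125, 2.3125]

[2.28125, 2.3125]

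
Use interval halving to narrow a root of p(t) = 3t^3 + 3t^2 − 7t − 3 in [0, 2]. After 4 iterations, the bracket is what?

midpoint 1: p = -4 < 0 → [1, 2]
midpoint 1.5: p = 3.375 > 0 → [1, 1.5]
midpoint 1.25: p = -1.203125 < 0 → [1.25, 1.5]
midpoint 1.375: p = 0.8457 > 0 → [1.25, 1.375]

[1.25, 1.375]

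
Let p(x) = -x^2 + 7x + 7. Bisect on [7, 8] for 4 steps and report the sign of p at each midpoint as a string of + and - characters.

p(7.5) = 3.25 > 0, so the root lies in [7.5, 8]
p(7.75) = 1.1875 > 0, so the root lies in [7.75, 8]
p(7.875) = 0.109375 > 0, so the root lies in [7.875, 8]
p(7.9375) = -0.4414 < 0, so the root lies in [7.875, 7.9375]

+++-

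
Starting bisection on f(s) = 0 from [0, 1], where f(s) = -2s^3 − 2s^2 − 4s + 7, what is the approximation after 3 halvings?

midpoint 0.5: f = 4.25 > 0 → [0.5, 1]
midpoint 0.75: f = 2.03125 > 0 → [0.75, 1]
midpoint 0.875: f = 0.628906 > 0 → [0.875, 1]

0.875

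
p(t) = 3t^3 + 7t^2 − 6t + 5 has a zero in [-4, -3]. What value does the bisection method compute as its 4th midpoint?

-3.1875

t = -3.5 gives p = -16.875, negative; keep [-3.5, -3]
t = -3.25 gives p = -4.546875, negative; keep [-3.25, -3]
t = -3.125 gives p = 0.556641, positive; keep [-3.25, -3.125]
t = -3.1875 gives p = -1.9104, negative; keep [-3.1875, -3.125]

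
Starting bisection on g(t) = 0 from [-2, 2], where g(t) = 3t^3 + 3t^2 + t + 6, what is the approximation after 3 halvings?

-1.5

t = 0 gives g = 6, positive; keep [-2, 0]
t = -1 gives g = 5, positive; keep [-2, -1]
t = -1.5 gives g = 1.125, positive; keep [-2, -1.5]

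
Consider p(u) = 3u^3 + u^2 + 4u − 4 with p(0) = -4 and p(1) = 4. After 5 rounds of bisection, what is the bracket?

p(0.5) = -1.375 < 0, so the root lies in [0.5, 1]
p(0.75) = 0.828125 > 0, so the root lies in [0.5, 0.75]
p(0.625) = -0.376953 < 0, so the root lies in [0.625, 0.75]
p(0.6875) = 0.1975 > 0, so the root lies in [0.625, 0.6875]
p(0.65625) = -0.0965 < 0, so the root lies in [0.65625, 0.6875]

[0.65625, 0.6875]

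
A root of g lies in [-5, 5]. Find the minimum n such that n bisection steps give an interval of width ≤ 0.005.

Width after n steps is 10/2^n. Need 2^n ≥ 10/0.005 = 2000.
2^10 = 1024 < 2000 ≤ 2^11 = 2048, so n = 11.

11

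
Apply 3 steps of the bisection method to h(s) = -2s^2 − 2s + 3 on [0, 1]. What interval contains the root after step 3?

midpoint 0.5: h = 1.5 > 0 → [0.5, 1]
midpoint 0.75: h = 0.375 > 0 → [0.75, 1]
midpoint 0.875: h = -0.28125 < 0 → [0.75, 0.875]

[0.75, 0.875]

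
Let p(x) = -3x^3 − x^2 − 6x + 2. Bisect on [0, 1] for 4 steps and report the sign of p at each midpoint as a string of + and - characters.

-+--

x = 0.5 gives p = -1.625, negative; keep [0, 0.5]
x = 0.25 gives p = 0.390625, positive; keep [0.25, 0.5]
x = 0.375 gives p = -0.548828, negative; keep [0.25, 0.375]
x = 0.3125 gives p = -0.0642, negative; keep [0.25, 0.3125]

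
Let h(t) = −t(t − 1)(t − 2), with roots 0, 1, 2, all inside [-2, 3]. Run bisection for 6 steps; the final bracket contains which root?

0

midpoint 0.5: h = -0.375 < 0 → [-2, 0.5]
midpoint -0.75: h = 3.609375 > 0 → [-0.75, 0.5]
midpoint -0.125: h = 0.298828 > 0 → [-0.125, 0.5]
midpoint 0.1875: h = -0.2761 < 0 → [-0.125, 0.1875]
midpoint 0.03125: h = -0.0596 < 0 → [-0.125, 0.03125]
midpoint -0.046875: h = 0.1004 > 0 → [-0.046875, 0.03125]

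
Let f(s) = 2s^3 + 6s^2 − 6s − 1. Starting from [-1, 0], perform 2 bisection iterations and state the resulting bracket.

m = -0.5, f(m) = 3.25 (+); new bracket [-0.5, 0]
m = -0.25, f(m) = 0.84375 (+); new bracket [-0.25, 0]

[-0.25, 0]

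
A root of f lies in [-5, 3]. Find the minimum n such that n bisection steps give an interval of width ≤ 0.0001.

Width after n steps is 8/2^n. Need 2^n ≥ 8/0.0001 = 80000.
2^16 = 65536 < 80000 ≤ 2^17 = 131072, so n = 17.

17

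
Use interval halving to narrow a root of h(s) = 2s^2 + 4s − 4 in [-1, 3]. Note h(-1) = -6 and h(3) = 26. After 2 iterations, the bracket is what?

m = 1, h(m) = 2 (+); new bracket [-1, 1]
m = 0, h(m) = -4 (−); new bracket [0, 1]

[0, 1]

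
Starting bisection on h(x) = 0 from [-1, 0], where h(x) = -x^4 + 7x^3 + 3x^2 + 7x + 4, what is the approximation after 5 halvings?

h(-0.5) = 0.3125 > 0, so the root lies in [-1, -0.5]
h(-0.75) = -2.832031 < 0, so the root lies in [-0.75, -0.5]
h(-0.625) = -1.064697 < 0, so the root lies in [-0.625, -0.5]
h(-0.5625) = -0.3342 < 0, so the root lies in [-0.5625, -0.5]
h(-0.53125) = -0.0013 < 0, so the root lies in [-0.53125, -0.5]

-0.53125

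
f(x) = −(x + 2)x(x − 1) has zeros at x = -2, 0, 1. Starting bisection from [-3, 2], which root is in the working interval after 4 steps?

midpoint -0.5: f = -1.125 < 0 → [-3, -0.5]
midpoint -1.75: f = -1.203125 < 0 → [-3, -1.75]
midpoint -2.375: f = 3.005859 > 0 → [-2.375, -1.75]
midpoint -2.0625: f = 0.3948 > 0 → [-2.0625, -1.75]

-2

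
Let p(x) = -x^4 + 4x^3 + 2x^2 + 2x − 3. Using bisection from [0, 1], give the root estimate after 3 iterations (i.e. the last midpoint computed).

0.625

m = 0.5, p(m) = -1.0625 (−); new bracket [0.5, 1]
m = 0.75, p(m) = 0.996094 (+); new bracket [0.5, 0.75]
m = 0.625, p(m) = -0.144775 (−); new bracket [0.625, 0.75]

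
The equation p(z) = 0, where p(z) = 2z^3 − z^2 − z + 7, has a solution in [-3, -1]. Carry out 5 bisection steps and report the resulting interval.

p(-2) = -11 < 0, so the root lies in [-2, -1]
p(-1.5) = -0.5 < 0, so the root lies in [-1.5, -1]
p(-1.25) = 2.78125 > 0, so the root lies in [-1.5, -1.25]
p(-1.375) = 1.2852 > 0, so the root lies in [-1.5, -1.375]
p(-1.4375) = 0.4302 > 0, so the root lies in [-1.5, -1.4375]

[-1.5, -1.4375]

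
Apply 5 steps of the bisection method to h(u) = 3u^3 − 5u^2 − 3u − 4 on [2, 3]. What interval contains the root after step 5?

[2.3125, 2.34375]

midpoint 2.5: h = 4.125 > 0 → [2, 2.5]
midpoint 2.25: h = -1.890625 < 0 → [2.25, 2.5]
midpoint 2.375: h = 0.861328 > 0 → [2.25, 2.375]
midpoint 2.3125: h = -0.5764 < 0 → [2.3125, 2.375]
midpoint 2.34375: h = 0.1267 > 0 → [2.3125, 2.34375]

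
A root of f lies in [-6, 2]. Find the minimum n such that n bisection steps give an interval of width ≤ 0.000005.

Width after n steps is 8/2^n. Need 2^n ≥ 8/0.000005 = 1600000.
2^20 = 1048576 < 1600000 ≤ 2^21 = 2097152, so n = 21.

21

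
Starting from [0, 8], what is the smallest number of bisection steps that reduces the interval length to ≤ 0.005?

Width after n steps is 8/2^n. Need 2^n ≥ 8/0.005 = 1600.
2^10 = 1024 < 1600 ≤ 2^11 = 2048, so n = 11.

11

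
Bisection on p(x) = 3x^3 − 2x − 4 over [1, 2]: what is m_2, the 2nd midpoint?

midpoint 1.5: p = 3.125 > 0 → [1, 1.5]
midpoint 1.25: p = -0.640625 < 0 → [1.25, 1.5]

1.25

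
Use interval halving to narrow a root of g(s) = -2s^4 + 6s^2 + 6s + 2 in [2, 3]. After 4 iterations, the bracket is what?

[2.125, 2.1875]

g(2.5) = -23.625 < 0, so the root lies in [2, 2.5]
g(2.25) = -5.382812 < 0, so the root lies in [2, 2.25]
g(2.125) = 1.062012 > 0, so the root lies in [2.125, 2.25]
g(2.1875) = -1.9595 < 0, so the root lies in [2.125, 2.1875]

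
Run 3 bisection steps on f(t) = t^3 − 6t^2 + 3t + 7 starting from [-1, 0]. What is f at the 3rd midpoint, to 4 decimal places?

-0.8887

t = -0.5 gives f = 3.875, positive; keep [-1, -0.5]
t = -0.75 gives f = 0.953125, positive; keep [-1, -0.75]
t = -0.875 gives f = -0.888672, negative; keep [-0.875, -0.75]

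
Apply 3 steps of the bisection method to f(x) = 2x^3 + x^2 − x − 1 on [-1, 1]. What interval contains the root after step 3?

[0.75, 1]

m = 0, f(m) = -1 (−); new bracket [0, 1]
m = 0.5, f(m) = -1 (−); new bracket [0.5, 1]
m = 0.75, f(m) = -0.34375 (−); new bracket [0.75, 1]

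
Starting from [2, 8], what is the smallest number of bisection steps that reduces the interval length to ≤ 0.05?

7

Width after n steps is 6/2^n. Need 2^n ≥ 6/0.05 = 120.
2^6 = 64 < 120 ≤ 2^7 = 128, so n = 7.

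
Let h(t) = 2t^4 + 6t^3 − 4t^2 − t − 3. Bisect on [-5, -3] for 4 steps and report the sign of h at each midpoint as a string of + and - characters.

+-++

midpoint -4: h = 65 > 0 → [-4, -3]
midpoint -3.5: h = -5.625 < 0 → [-4, -3.5]
midpoint -3.75: h = 23.601562 > 0 → [-3.75, -3.5]
midpoint -3.625: h = 7.606 > 0 → [-3.625, -3.5]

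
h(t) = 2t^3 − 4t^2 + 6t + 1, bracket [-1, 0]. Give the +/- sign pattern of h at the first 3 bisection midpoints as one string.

--+

t = -0.5 gives h = -3.25, negative; keep [-0.5, 0]
t = -0.25 gives h = -0.78125, negative; keep [-0.25, 0]
t = -0.125 gives h = 0.183594, positive; keep [-0.25, -0.125]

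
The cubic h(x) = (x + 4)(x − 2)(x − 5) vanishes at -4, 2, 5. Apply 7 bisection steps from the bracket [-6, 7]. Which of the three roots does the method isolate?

-4

x = 0.5 gives h = 30.375, positive; keep [-6, 0.5]
x = -2.75 gives h = 46.015625, positive; keep [-6, -2.75]
x = -4.375 gives h = -22.412109, negative; keep [-4.375, -2.75]
x = -3.5625 gives h = 20.8376, positive; keep [-4.375, -3.5625]
x = -3.96875 gives h = 1.6729, positive; keep [-4.375, -3.96875]
x = -4.171875 gives h = -9.7294, negative; keep [-4.171875, -3.96875]
x = -4.0703125 gives h = -3.8714, negative; keep [-4.0703125, -3.96875]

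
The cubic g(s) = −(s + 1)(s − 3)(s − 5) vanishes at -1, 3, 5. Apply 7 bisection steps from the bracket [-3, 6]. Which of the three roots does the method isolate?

m = 1.5, g(m) = -13.125 (−); new bracket [-3, 1.5]
m = -0.75, g(m) = -5.390625 (−); new bracket [-3, -0.75]
m = -1.875, g(m) = 29.326172 (+); new bracket [-1.875, -0.75]
m = -1.3125, g(m) = 8.5071 (+); new bracket [-1.3125, -0.75]
m = -1.03125, g(m) = 0.7598 (+); new bracket [-1.03125, -0.75]
m = -0.890625, g(m) = -2.5067 (−); new bracket [-1.03125, -0.890625]
m = -0.9609375, g(m) = -0.9223 (−); new bracket [-1.03125, -0.9609375]

-1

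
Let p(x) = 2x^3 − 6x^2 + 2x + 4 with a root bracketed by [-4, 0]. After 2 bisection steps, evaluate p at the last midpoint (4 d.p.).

x = -2 gives p = -40, negative; keep [-2, 0]
x = -1 gives p = -6, negative; keep [-1, 0]

-6.0000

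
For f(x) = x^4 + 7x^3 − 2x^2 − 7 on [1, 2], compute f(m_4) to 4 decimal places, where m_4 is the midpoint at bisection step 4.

0.4129

x = 1.5 gives f = 17.1875, positive; keep [1, 1.5]
x = 1.25 gives f = 5.988281, positive; keep [1, 1.25]
x = 1.125 gives f = 2.037354, positive; keep [1, 1.125]
x = 1.0625 gives f = 0.4129, positive; keep [1, 1.0625]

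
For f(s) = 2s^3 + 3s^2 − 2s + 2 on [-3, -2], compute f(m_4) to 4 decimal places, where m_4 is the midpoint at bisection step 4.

-0.2046

m = -2.5, f(m) = -5.5 (−); new bracket [-2.5, -2]
m = -2.25, f(m) = -1.09375 (−); new bracket [-2.25, -2]
m = -2.125, f(m) = 0.605469 (+); new bracket [-2.25, -2.125]
m = -2.1875, f(m) = -0.2046 (−); new bracket [-2.1875, -2.125]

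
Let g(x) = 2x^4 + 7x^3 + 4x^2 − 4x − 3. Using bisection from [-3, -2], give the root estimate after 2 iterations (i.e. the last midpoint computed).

g(-2.5) = 0.75 > 0, so the root lies in [-2.5, -2]
g(-2.25) = -2.226562 < 0, so the root lies in [-2.5, -2.25]

-2.25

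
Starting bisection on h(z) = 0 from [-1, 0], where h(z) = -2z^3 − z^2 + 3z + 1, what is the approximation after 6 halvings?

-0.328125

h(-0.5) = -0.5 < 0, so the root lies in [-0.5, 0]
h(-0.25) = 0.21875 > 0, so the root lies in [-0.5, -0.25]
h(-0.375) = -0.160156 < 0, so the root lies in [-0.375, -0.25]
h(-0.3125) = 0.0259 > 0, so the root lies in [-0.375, -0.3125]
h(-0.34375) = -0.0682 < 0, so the root lies in [-0.34375, -0.3125]
h(-0.328125) = -0.0214 < 0, so the root lies in [-0.328125, -0.3125]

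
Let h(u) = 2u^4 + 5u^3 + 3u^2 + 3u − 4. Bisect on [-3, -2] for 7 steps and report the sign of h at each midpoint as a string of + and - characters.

midpoint -2.5: h = 7.25 > 0 → [-2.5, -2]
midpoint -2.25: h = -1.257812 < 0 → [-2.5, -2.25]
midpoint -2.375: h = 2.447754 > 0 → [-2.375, -2.25]
midpoint -2.3125: h = 0.468 > 0 → [-2.3125, -2.25]
midpoint -2.28125: h = -0.4254 < 0 → [-2.3125, -2.28125]
midpoint -2.296875: h = 0.0136 > 0 → [-2.296875, -2.28125]
midpoint -2.2890625: h = -0.2078 < 0 → [-2.296875, -2.2890625]

+-++-+-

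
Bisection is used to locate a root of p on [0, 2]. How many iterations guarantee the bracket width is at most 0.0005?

12

Width after n steps is 2/2^n. Need 2^n ≥ 2/0.0005 = 4000.
2^11 = 2048 < 4000 ≤ 2^12 = 4096, so n = 12.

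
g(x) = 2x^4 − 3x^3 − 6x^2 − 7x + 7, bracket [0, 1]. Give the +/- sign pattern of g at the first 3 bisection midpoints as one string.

+--

m = 0.5, g(m) = 1.75 (+); new bracket [0.5, 1]
m = 0.75, g(m) = -2.257812 (−); new bracket [0.5, 0.75]
m = 0.625, g(m) = -0.145996 (−); new bracket [0.5, 0.625]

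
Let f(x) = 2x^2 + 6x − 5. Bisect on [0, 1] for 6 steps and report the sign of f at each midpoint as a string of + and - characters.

-+-+--

x = 0.5 gives f = -1.5, negative; keep [0.5, 1]
x = 0.75 gives f = 0.625, positive; keep [0.5, 0.75]
x = 0.625 gives f = -0.46875, negative; keep [0.625, 0.75]
x = 0.6875 gives f = 0.0703, positive; keep [0.625, 0.6875]
x = 0.65625 gives f = -0.2012, negative; keep [0.65625, 0.6875]
x = 0.671875 gives f = -0.0659, negative; keep [0.671875, 0.6875]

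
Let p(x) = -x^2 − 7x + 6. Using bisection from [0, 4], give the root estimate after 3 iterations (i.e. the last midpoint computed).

0.5

m = 2, p(m) = -12 (−); new bracket [0, 2]
m = 1, p(m) = -2 (−); new bracket [0, 1]
m = 0.5, p(m) = 2.25 (+); new bracket [0.5, 1]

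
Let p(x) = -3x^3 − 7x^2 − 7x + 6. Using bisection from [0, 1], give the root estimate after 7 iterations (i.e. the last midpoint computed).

0.5234375

x = 0.5 gives p = 0.375, positive; keep [0.5, 1]
x = 0.75 gives p = -4.453125, negative; keep [0.5, 0.75]
x = 0.625 gives p = -1.841797, negative; keep [0.5, 0.625]
x = 0.5625 gives p = -0.6863, negative; keep [0.5, 0.5625]
x = 0.53125 gives p = -0.1441, negative; keep [0.5, 0.53125]
x = 0.515625 gives p = 0.1183, positive; keep [0.515625, 0.53125]
x = 0.5234375 gives p = -0.0122, negative; keep [0.515625, 0.5234375]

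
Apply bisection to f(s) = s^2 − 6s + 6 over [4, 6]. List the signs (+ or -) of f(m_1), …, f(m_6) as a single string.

+-+---

midpoint 5: f = 1 > 0 → [4, 5]
midpoint 4.5: f = -0.75 < 0 → [4.5, 5]
midpoint 4.75: f = 0.0625 > 0 → [4.5, 4.75]
midpoint 4.625: f = -0.3594 < 0 → [4.625, 4.75]
midpoint 4.6875: f = -0.1523 < 0 → [4.6875, 4.75]
midpoint 4.71875: f = -0.0459 < 0 → [4.71875, 4.75]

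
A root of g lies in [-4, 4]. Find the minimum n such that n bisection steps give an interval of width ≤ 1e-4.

17

Width after n steps is 8/2^n. Need 2^n ≥ 8/1e-4 = 80000.
2^16 = 65536 < 80000 ≤ 2^17 = 131072, so n = 17.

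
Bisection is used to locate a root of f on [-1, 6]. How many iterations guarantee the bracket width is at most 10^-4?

Width after n steps is 7/2^n. Need 2^n ≥ 7/10^-4 = 70000.
2^16 = 65536 < 70000 ≤ 2^17 = 131072, so n = 17.

17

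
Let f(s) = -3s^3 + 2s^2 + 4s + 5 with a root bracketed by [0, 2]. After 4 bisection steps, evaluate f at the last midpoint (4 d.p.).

-0.2441

midpoint 1: f = 8 > 0 → [1, 2]
midpoint 1.5: f = 5.375 > 0 → [1.5, 2]
midpoint 1.75: f = 2.046875 > 0 → [1.75, 2]
midpoint 1.875: f = -0.2441 < 0 → [1.75, 1.875]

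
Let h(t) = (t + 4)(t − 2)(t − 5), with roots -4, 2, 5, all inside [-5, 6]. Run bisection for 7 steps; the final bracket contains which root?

-4

midpoint 0.5: h = 30.375 > 0 → [-5, 0.5]
midpoint -2.25: h = 53.921875 > 0 → [-5, -2.25]
midpoint -3.625: h = 18.193359 > 0 → [-5, -3.625]
midpoint -4.3125: h = -18.3704 < 0 → [-4.3125, -3.625]
midpoint -3.96875: h = 1.6729 > 0 → [-4.3125, -3.96875]
midpoint -4.140625: h = -7.8932 < 0 → [-4.140625, -3.96875]
midpoint -4.0546875: h = -2.9981 < 0 → [-4.0546875, -3.96875]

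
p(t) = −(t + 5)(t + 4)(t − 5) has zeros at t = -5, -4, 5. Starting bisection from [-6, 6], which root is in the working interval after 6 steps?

midpoint 0: p = 100 > 0 → [0, 6]
midpoint 3: p = 112 > 0 → [3, 6]
midpoint 4.5: p = 40.375 > 0 → [4.5, 6]
midpoint 5.25: p = -23.7031 < 0 → [4.5, 5.25]
midpoint 4.875: p = 10.9551 > 0 → [4.875, 5.25]
midpoint 5.0625: p = -5.6995 < 0 → [4.875, 5.0625]

5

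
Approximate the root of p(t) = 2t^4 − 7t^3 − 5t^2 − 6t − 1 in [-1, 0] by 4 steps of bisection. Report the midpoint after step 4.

p(-0.5) = 1.75 > 0, so the root lies in [-0.5, 0]
p(-0.25) = 0.304688 > 0, so the root lies in [-0.25, 0]
p(-0.125) = -0.313965 < 0, so the root lies in [-0.25, -0.125]
p(-0.1875) = -0.0022 < 0, so the root lies in [-0.25, -0.1875]

-0.1875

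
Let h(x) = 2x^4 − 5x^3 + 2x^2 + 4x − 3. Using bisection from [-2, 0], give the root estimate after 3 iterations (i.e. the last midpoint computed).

-0.75

midpoint -1: h = 2 > 0 → [-1, 0]
midpoint -0.5: h = -3.75 < 0 → [-1, -0.5]
midpoint -0.75: h = -2.132812 < 0 → [-1, -0.75]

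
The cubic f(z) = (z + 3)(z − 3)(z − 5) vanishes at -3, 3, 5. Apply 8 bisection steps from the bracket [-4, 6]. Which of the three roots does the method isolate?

f(1) = 32 > 0, so the root lies in [-4, 1]
f(-1.5) = 43.875 > 0, so the root lies in [-4, -1.5]
f(-2.75) = 11.140625 > 0, so the root lies in [-4, -2.75]
f(-3.375) = -20.0215 < 0, so the root lies in [-3.375, -2.75]
f(-3.0625) = -3.0549 < 0, so the root lies in [-3.0625, -2.75]
f(-2.90625) = 4.3778 > 0, so the root lies in [-3.0625, -2.90625]
f(-2.984375) = 0.7466 > 0, so the root lies in [-3.0625, -2.984375]
f(-3.0234375) = -1.1327 < 0, so the root lies in [-3.0234375, -2.984375]

-3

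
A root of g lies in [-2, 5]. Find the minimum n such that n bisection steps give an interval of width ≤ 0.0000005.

Width after n steps is 7/2^n. Need 2^n ≥ 7/0.0000005 = 14000000.
2^23 = 8388608 < 14000000 ≤ 2^24 = 16777216, so n = 24.

24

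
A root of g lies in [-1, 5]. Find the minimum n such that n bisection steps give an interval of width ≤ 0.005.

Width after n steps is 6/2^n. Need 2^n ≥ 6/0.005 = 1200.
2^10 = 1024 < 1200 ≤ 2^11 = 2048, so n = 11.

11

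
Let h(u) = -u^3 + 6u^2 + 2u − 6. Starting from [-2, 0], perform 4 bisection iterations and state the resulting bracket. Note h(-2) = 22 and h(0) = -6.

m = -1, h(m) = -1 (−); new bracket [-2, -1]
m = -1.5, h(m) = 7.875 (+); new bracket [-1.5, -1]
m = -1.25, h(m) = 2.828125 (+); new bracket [-1.25, -1]
m = -1.125, h(m) = 0.7676 (+); new bracket [-1.125, -1]

[-1.125, -1]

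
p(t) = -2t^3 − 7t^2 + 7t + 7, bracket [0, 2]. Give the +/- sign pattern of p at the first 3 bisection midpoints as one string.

m = 1, p(m) = 5 (+); new bracket [1, 2]
m = 1.5, p(m) = -5 (−); new bracket [1, 1.5]
m = 1.25, p(m) = 0.90625 (+); new bracket [1.25, 1.5]

+-+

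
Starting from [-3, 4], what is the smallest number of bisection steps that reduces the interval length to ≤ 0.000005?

Width after n steps is 7/2^n. Need 2^n ≥ 7/0.000005 = 1400000.
2^20 = 1048576 < 1400000 ≤ 2^21 = 2097152, so n = 21.

21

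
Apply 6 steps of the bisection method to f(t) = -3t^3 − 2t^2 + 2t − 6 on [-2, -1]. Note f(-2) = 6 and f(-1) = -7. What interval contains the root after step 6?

[-1.734375, -1.71875]

f(-1.5) = -3.375 < 0, so the root lies in [-2, -1.5]
f(-1.75) = 0.453125 > 0, so the root lies in [-1.75, -1.5]
f(-1.625) = -1.658203 < 0, so the root lies in [-1.75, -1.625]
f(-1.6875) = -0.6541 < 0, so the root lies in [-1.75, -1.6875]
f(-1.71875) = -0.1136 < 0, so the root lies in [-1.75, -1.71875]
f(-1.734375) = 0.1664 > 0, so the root lies in [-1.734375, -1.71875]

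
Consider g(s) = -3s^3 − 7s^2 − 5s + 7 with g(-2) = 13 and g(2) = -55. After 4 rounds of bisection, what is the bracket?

g(0) = 7 > 0, so the root lies in [0, 2]
g(1) = -8 < 0, so the root lies in [0, 1]
g(0.5) = 2.375 > 0, so the root lies in [0.5, 1]
g(0.75) = -1.9531 < 0, so the root lies in [0.5, 0.75]

[0.5, 0.75]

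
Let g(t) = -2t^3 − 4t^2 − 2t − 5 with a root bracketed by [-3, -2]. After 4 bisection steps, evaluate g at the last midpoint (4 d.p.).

t = -2.5 gives g = 6.25, positive; keep [-2.5, -2]
t = -2.25 gives g = 2.03125, positive; keep [-2.25, -2]
t = -2.125 gives g = 0.378906, positive; keep [-2.125, -2]
t = -2.0625 gives g = -0.3433, negative; keep [-2.125, -2.0625]

-0.3433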